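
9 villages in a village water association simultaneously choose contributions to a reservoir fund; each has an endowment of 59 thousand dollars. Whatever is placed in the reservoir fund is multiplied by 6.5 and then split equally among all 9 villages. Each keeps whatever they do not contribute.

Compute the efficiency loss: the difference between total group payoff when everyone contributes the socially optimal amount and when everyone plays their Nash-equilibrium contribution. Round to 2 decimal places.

Each contributed unit returns 6.5/9 = 0.7222 to its contributor — below 1 — so contributing 0 is dominant for every player. At the Nash equilibrium everyone keeps their 59, and the group total is 9 × 59 = 531.
Each contributed unit returns 6.500 to the group as a whole (0.7222 to each of 9 players), which exceeds 1, so the social optimum is full contribution: group total = 6.500 × 531 = 3451.50.
Efficiency loss = 3451.50 − 531 = 2920.50.

2920.50 thousand dollars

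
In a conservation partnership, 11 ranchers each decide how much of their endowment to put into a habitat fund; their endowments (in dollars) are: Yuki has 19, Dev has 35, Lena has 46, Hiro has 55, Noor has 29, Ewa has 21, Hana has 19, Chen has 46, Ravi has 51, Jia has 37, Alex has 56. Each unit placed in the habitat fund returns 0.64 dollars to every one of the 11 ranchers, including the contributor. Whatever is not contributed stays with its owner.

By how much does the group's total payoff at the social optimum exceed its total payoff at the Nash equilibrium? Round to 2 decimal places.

The private return per contributed unit is 0.64 < 1 for everyone, so the Nash equilibrium is zero contribution and the group total is Σ E_j = 19 + 35 + 46 + 55 + 29 + 21 + 19 + 46 + 51 + 37 + 56 = 414.
Each contributed unit returns 7.040 to the group, so the social optimum is full contribution by everyone: group total = 7.040 × 414 = 2914.56.
Efficiency loss = (7.040 − 1) × 414 = 2500.56.

2500.56 dollars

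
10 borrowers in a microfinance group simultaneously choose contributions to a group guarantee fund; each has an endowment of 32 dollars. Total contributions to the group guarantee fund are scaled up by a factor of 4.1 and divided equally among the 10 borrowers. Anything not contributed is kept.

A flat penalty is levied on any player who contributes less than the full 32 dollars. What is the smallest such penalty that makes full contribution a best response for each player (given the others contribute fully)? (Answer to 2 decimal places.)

Given the others contribute fully, the best deviation is to contribute 0 (any partial contribution still incurs the fine and gives up units whose private return 0.4100 is below 1).
Deviating from 32 to 0 saves 32 dollars but forfeits the deviator's share of the drop in the group guarantee fund: 4.1/10 × 32 = 13.12.
So the deviation gain is 32 − 13.12 = 18.88, and the fine must be at least 18.88 dollars to wipe it out.

18.88 dollars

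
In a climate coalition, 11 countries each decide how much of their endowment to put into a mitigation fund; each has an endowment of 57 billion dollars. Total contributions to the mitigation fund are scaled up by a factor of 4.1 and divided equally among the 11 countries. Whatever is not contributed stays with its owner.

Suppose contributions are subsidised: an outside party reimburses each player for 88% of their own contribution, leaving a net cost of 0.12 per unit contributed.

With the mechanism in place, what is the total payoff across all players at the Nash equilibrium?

3122.46 billion dollars

With the mechanism, a contributed unit returns (4.1/11) / 0.12 = 3.1061 per unit of net cost to the contributor — now above 1 — so contributing fully is weakly dominant for every player.
At the Nash equilibrium everyone contributes 57. Group total payoff = 11 × (57 × 0.88 + 4.1 × 57) = 3122.46.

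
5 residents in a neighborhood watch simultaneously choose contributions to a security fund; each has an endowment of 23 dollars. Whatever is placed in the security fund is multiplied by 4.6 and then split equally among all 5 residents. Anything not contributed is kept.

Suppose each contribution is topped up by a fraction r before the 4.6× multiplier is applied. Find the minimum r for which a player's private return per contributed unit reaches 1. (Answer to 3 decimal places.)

With matching at rate r, one contributed unit becomes (1 + r) in the security fund and returns 4.6 × (1 + r) / 5 to the contributor.
Setting this equal to 1: 1 + r = 5/4.6 = 1.0870.
So the minimum matching rate is r = 1.0870 − 1 = 0.087.

0.087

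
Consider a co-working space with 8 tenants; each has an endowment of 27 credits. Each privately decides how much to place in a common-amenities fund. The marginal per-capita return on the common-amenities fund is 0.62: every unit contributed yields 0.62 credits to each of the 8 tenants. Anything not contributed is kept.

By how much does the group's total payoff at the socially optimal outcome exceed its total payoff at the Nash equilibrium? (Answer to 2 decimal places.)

The private return per contributed unit is 0.62 < 1, so contributing 0 is dominant for every player. At the Nash equilibrium everyone keeps their 27, and the group total is 8 × 27 = 216.
Each contributed unit returns 4.960 to the group as a whole (0.62 to each of 8 players), which exceeds 1, so the social optimum is full contribution: group total = 4.960 × 216 = 1071.36.
Efficiency loss = 1071.36 − 216 = 855.36.

855.36 credits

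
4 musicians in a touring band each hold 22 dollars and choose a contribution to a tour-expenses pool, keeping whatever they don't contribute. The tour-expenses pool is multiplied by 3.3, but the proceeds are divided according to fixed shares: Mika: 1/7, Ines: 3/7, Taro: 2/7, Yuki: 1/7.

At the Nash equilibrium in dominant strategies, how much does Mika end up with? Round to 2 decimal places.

32.37 dollars

A player with share s gets back 3.3·s per unit contributed, so full contribution is dominant for anyone with s > 1/3.3 = 0.3030 and zero contribution is dominant for anyone below.
Only Ines (3/7) clears that bar, contributing 22; the remaining 3 contribute 0. Total contributed: 22.
Mika keeps 22 and receives 3.3 × 22 × 1/7 = 10.37 from the tour-expenses pool, for a payoff of 32.37.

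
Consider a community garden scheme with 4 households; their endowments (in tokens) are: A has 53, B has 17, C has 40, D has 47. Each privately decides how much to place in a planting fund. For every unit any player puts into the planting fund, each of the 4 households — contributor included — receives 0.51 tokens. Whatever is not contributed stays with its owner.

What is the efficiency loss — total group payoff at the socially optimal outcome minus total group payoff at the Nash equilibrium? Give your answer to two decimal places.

The private return per contributed unit is 0.51 < 1 for everyone, so the Nash equilibrium is zero contribution and the group total is Σ E_j = 53 + 17 + 40 + 47 = 157.
Each contributed unit returns 2.040 to the group, so the social optimum is full contribution by everyone: group total = 2.040 × 157 = 320.28.
Efficiency loss = (2.040 − 1) × 157 = 163.28.

163.28 tokens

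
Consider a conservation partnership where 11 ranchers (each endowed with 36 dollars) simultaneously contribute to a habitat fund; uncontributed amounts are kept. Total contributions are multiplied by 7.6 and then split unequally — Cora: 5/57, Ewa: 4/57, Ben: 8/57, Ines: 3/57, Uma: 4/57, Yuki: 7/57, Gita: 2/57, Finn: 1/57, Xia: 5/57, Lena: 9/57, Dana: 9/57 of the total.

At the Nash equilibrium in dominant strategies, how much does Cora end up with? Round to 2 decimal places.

Each unit j contributes comes back to j as 7.6 × (j's share), so j prefers to contribute only if that share exceeds 1/7.6 = 0.1316; otherwise keeping the unit dominates.
The shares above 0.1316 belong to Ben, Lena and Dana, contributing 36 each; the remaining 8 contribute 0. Total contributed: 108.
Cora keeps 36 and receives 7.6 × 108 × 5/57 = 72.00 from the habitat fund, for a payoff of 108.00.

108.00 dollars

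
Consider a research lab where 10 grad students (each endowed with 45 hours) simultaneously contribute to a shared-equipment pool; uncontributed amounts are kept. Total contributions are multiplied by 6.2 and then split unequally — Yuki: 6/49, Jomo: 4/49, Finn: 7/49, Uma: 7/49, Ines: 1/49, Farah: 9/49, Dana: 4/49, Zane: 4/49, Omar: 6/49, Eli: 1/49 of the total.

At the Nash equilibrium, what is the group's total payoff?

684.00 hours

Player j's private return per contributed unit is 6.2 × (j's share). Contributing is weakly dominant for j when that share is at least 1/6.2 = 0.1613, and contributing 0 is dominant otherwise.
Farah alone (share 9/49) is above the threshold, contributing 45; the remaining 9 contribute 0. Total contributed: 45.
The shared-equipment pool pays out 6.2 × 45 = 279.00 in total (split across the unequal shares, but the aggregate is all that matters for the group sum).
The 9 free-riders keep 45 each, adding 405. Group total = 405 + 279.00 = 684.00.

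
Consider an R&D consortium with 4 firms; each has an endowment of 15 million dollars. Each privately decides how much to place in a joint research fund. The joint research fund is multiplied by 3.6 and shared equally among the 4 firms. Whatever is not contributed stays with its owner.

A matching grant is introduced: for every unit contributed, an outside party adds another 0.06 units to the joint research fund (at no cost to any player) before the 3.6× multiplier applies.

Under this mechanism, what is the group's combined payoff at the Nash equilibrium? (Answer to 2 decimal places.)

The effective private return is 3.6 × 1.06 / 4 = 0.9540, which is still under 1, so the mechanism doesn't change anyone's dominant strategy: zero contribution.
Everyone keeps their endowment and the group total is 4 × 15 = 60.

60.00 million dollars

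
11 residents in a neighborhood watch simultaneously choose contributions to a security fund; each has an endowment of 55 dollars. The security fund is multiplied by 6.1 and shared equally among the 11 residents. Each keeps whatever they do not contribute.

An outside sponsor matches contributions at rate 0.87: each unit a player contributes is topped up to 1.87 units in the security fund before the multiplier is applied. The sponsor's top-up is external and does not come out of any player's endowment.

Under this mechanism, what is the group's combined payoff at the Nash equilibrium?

6901.24 dollars

Under the mechanism each unit contributed yields 6.1 × 1.87 / 11 = 1.0370 back to its contributor per unit of net cost, which exceeds 1, making full contribution the dominant choice for everyone.
At the Nash equilibrium everyone contributes 55. Group total payoff = 6.1 × 1.87 × 605 = 6901.24.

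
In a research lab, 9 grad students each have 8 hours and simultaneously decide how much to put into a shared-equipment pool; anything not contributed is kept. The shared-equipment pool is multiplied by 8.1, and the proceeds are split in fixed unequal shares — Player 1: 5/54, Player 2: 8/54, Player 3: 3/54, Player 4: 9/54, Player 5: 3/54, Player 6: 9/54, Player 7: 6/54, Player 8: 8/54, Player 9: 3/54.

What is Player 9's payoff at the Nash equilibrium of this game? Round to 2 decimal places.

For player j, contributing a unit is worthwhile iff 8.1 × (j's share) ≥ 1, i.e. iff j's share is at least 0.1235.
The shares above 0.1235 belong to Player 2, Player 4, Player 6 and Player 8, contributing 8 each; the remaining 5 contribute 0. Total contributed: 32.
Player 9 keeps 8 and receives 8.1 × 32 × 3/54 = 14.40 from the shared-equipment pool, for a payoff of 22.40.

22.40 hours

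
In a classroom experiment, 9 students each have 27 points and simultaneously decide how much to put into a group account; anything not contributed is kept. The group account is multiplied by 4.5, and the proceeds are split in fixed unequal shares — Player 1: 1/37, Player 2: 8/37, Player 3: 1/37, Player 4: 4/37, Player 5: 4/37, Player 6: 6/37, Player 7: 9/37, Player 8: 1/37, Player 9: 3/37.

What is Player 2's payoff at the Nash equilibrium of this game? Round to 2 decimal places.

For player j, contributing a unit is worthwhile iff 4.5 × (j's share) ≥ 1, i.e. iff j's share is at least 0.2222.
The only share above 0.2222 is Player 7's 9/37, contributing 27; the remaining 8 contribute 0. Total contributed: 27.
Player 2 keeps 27 and receives 4.5 × 27 × 8/37 = 26.27 from the group account, for a payoff of 53.27.

53.27 points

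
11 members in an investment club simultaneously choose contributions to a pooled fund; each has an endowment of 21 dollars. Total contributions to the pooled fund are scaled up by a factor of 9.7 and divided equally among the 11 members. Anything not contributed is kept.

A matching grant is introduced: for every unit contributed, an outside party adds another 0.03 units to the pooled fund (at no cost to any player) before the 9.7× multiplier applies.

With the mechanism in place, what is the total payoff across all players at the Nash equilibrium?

With the mechanism, a contributed unit returns 9.7 × 1.03 / 11 = 0.9083 per unit of net cost — still below 1 — so contributing 0 remains dominant for every player.
Everyone keeps their endowment and the group total is 11 × 21 = 231.

231.00 dollars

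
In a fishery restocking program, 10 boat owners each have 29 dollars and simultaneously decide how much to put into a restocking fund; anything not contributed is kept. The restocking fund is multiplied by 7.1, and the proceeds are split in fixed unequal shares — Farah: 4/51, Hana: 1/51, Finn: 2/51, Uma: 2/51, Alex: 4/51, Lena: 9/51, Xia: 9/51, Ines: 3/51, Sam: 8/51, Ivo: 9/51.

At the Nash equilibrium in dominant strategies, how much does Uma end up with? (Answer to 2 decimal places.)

61.30 dollars

For player j, contributing a unit is worthwhile iff 7.1 × (j's share) ≥ 1, i.e. iff j's share is at least 0.1408.
Lena, Xia, Sam and Ivo are above the threshold, contributing 29 each; the remaining 6 contribute 0. Total contributed: 116.
Uma keeps 29 and receives 7.1 × 116 × 2/51 = 32.30 from the restocking fund, for a payoff of 61.30.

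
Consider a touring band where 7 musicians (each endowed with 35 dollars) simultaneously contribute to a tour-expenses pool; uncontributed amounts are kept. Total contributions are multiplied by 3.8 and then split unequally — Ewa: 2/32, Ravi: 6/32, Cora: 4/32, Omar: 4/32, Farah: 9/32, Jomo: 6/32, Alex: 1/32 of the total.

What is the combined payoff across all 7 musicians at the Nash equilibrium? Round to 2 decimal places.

Player j's private return per contributed unit is 3.8 × (j's share). Contributing is weakly dominant for j when that share is at least 1/3.8 = 0.2632, and contributing 0 is dominant otherwise.
Only Farah (9/32) clears that bar, contributing 35; the remaining 6 contribute 0. Total contributed: 35.
The tour-expenses pool pays out 3.8 × 35 = 133.00 in total (split across the unequal shares, but the aggregate is all that matters for the group sum).
The 6 free-riders keep 35 each, adding 210. Group total = 210 + 133.00 = 343.00.

343.00 dollars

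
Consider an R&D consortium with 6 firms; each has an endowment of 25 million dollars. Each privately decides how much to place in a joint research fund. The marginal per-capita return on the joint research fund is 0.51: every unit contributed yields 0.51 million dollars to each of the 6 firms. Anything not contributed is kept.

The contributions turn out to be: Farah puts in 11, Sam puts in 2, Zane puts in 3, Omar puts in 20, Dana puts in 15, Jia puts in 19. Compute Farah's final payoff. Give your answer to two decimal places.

Total contributed: 11 + 2 + 3 + 20 + 15 + 19 = 70.
Each receives 0.51 × 70 = 35.70 from the joint research fund.
Farah keeps 25 − 11 = 14, so Farah's payoff is 14 + 35.70 = 49.70.

49.70 million dollars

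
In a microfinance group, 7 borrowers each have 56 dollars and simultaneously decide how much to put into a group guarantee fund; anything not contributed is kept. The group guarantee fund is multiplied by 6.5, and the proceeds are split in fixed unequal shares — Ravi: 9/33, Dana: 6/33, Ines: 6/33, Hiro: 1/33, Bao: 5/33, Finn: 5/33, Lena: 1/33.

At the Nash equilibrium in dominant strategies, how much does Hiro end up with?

Player j's private return per contributed unit is 6.5 × (j's share). Contributing is weakly dominant for j when that share is at least 1/6.5 = 0.1538, and contributing 0 is dominant otherwise.
Ravi, Dana and Ines are above the threshold, contributing 56 each; the remaining 4 contribute 0. Total contributed: 168.
Hiro keeps 56 and receives 6.5 × 168 × 1/33 = 33.09 from the group guarantee fund, for a payoff of 89.09.

89.09 dollars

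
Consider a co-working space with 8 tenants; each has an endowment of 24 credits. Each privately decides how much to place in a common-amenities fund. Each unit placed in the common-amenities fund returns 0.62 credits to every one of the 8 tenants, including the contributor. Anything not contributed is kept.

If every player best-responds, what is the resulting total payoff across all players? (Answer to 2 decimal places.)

The private return per contributed unit is 0.62 < 1, so contributing 0 is dominant for every player. At the Nash equilibrium everyone keeps their 24, and the group total is 8 × 24 = 192.

192.00 credits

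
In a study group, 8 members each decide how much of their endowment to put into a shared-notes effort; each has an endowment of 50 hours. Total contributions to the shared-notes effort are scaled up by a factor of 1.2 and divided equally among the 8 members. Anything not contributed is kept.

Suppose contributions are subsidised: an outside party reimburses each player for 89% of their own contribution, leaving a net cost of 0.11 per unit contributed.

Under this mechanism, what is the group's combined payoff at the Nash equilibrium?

With the mechanism, a contributed unit returns (1.2/8) / 0.11 = 1.3636 per unit of net cost to the contributor — now above 1 — so contributing fully is weakly dominant for every player.
At the Nash equilibrium everyone contributes 50. Group total payoff = 8 × (50 × 0.89 + 1.2 × 50) = 836.00.

836.00 hours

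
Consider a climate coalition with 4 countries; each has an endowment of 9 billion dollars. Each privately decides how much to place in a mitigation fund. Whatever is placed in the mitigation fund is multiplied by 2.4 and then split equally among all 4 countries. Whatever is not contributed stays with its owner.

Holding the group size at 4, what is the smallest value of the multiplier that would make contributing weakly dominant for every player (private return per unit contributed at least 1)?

A contributed unit returns (multiplier)/4 to its contributor.
This reaches 1 exactly when the multiplier is 4.

4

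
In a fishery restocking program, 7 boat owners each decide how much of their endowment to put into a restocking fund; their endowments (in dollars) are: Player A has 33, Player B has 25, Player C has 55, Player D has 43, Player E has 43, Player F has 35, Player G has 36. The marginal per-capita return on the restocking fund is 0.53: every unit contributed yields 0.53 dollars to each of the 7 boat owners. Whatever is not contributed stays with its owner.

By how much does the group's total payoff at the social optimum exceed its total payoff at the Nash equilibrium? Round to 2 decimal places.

731.70 dollars

The private return per contributed unit is 0.53 < 1 for everyone, so the Nash equilibrium is zero contribution and the group total is Σ E_j = 33 + 25 + 55 + 43 + 43 + 35 + 36 = 270.
Each contributed unit returns 3.710 to the group, so the social optimum is full contribution by everyone: group total = 3.710 × 270 = 1001.70.
Efficiency loss = (3.710 − 1) × 270 = 731.70.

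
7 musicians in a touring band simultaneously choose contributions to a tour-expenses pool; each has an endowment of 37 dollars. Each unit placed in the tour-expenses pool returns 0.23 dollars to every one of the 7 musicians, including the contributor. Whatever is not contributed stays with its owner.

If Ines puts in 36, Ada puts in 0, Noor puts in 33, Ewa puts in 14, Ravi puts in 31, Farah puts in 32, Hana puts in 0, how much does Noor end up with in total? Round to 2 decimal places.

37.58 dollars

Total contributed: 36 + 0 + 33 + 14 + 31 + 32 + 0 = 146.
Each receives 0.23 × 146 = 33.58 from the tour-expenses pool.
Noor keeps 37 − 33 = 4, so Noor's payoff is 4 + 33.58 = 37.58.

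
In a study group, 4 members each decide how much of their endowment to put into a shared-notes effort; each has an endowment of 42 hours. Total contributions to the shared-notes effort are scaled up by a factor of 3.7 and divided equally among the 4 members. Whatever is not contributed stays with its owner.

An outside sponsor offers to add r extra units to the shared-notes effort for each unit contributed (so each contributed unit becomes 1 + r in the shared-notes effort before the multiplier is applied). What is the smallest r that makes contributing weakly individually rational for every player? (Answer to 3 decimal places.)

With matching at rate r, one contributed unit becomes (1 + r) in the shared-notes effort and returns 3.7 × (1 + r) / 4 to the contributor.
Setting this equal to 1: 1 + r = 4/3.7 = 1.0811.
So the minimum matching rate is r = 1.0811 − 1 = 0.081.

0.081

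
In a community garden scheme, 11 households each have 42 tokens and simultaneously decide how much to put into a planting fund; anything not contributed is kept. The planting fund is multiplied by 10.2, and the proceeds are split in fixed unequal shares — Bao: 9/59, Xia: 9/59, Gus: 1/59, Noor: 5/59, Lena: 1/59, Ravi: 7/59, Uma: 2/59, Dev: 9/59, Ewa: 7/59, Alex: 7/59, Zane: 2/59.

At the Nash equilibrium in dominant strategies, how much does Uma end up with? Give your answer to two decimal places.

For player j, contributing a unit is worthwhile iff 10.2 × (j's share) ≥ 1, i.e. iff j's share is at least 0.0980.
Bao, Xia, Ravi, Dev, Ewa and Alex are above the threshold, contributing 42 each; the remaining 5 contribute 0. Total contributed: 252.
Uma keeps 42 and receives 10.2 × 252 × 2/59 = 87.13 from the planting fund, for a payoff of 129.13.

129.13 tokens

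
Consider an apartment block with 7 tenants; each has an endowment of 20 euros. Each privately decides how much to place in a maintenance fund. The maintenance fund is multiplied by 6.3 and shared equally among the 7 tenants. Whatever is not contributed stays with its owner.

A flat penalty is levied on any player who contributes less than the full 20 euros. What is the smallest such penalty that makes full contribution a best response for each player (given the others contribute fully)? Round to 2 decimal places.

Given the others contribute fully, the best deviation is to contribute 0 (any partial contribution still incurs the fine and gives up units whose private return 0.9000 is below 1).
Deviating from 20 to 0 saves 20 euros but forfeits the deviator's share of the drop in the maintenance fund: 6.3/7 × 20 = 18.00.
So the deviation gain is 20 − 18.00 = 2.00, and the fine must be at least 2.00 euros to wipe it out.

2.00 euros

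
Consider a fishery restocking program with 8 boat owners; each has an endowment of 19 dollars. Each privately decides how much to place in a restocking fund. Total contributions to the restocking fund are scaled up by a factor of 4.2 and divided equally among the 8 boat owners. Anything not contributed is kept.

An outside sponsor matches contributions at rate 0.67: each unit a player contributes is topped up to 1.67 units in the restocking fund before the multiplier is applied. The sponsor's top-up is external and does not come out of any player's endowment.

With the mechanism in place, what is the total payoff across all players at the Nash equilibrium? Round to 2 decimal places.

The effective private return is 4.2 × 1.67 / 8 = 0.8768, which is still under 1, so the mechanism doesn't change anyone's dominant strategy: zero contribution.
Everyone keeps their endowment and the group total is 8 × 19 = 152.

152.00 dollars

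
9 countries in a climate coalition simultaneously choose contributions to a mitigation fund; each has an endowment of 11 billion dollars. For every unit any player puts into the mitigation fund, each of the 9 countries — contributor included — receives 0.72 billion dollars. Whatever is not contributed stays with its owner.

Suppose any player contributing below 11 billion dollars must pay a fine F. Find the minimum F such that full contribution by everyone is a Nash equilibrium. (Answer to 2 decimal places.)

Given the others contribute fully, the best deviation is to contribute 0 (any partial contribution still incurs the fine and gives up units whose private return 0.72 is below 1).
Deviating from 11 to 0 saves 11 billion dollars but forfeits the deviator's share of the drop in the mitigation fund: 0.72 × 11 = 7.92.
So the deviation gain is 11 − 7.92 = 3.08, and the fine must be at least 3.08 billion dollars to wipe it out.

3.08 billion dollars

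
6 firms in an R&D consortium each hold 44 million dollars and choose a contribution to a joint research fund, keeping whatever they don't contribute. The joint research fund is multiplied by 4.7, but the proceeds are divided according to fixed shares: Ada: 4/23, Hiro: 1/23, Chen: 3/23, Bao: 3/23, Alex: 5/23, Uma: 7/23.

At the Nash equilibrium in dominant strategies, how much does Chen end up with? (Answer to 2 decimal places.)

97.95 million dollars

Each unit j contributes comes back to j as 4.7 × (j's share), so j prefers to contribute only if that share exceeds 1/4.7 = 0.2128; otherwise keeping the unit dominates.
Alex and Uma are above the threshold, contributing 44 each; the remaining 4 contribute 0. Total contributed: 88.
Chen keeps 44 and receives 4.7 × 88 × 3/23 = 53.95 from the joint research fund, for a payoff of 97.95.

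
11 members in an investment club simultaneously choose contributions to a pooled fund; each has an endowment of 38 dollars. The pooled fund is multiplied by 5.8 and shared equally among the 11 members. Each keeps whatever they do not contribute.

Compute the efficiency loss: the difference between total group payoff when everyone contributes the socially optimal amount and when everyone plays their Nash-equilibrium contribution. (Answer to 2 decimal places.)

2006.40 dollars

Each contributed unit returns 5.8/11 = 0.5273 to its contributor — below 1 — so contributing 0 is dominant for every player. At the Nash equilibrium everyone keeps their 38, and the group total is 11 × 38 = 418.
Each contributed unit returns 5.800 to the group as a whole (0.5273 to each of 11 players), which exceeds 1, so the social optimum is full contribution: group total = 5.800 × 418 = 2424.40.
Efficiency loss = 2424.40 − 418 = 2006.40.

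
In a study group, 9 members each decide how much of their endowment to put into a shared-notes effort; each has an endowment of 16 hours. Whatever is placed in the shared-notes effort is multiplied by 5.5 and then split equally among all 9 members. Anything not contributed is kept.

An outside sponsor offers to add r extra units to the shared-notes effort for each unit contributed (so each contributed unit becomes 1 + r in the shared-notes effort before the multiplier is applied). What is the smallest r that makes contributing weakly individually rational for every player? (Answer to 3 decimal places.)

With matching at rate r, one contributed unit becomes (1 + r) in the shared-notes effort and returns 5.5 × (1 + r) / 9 to the contributor.
Setting this equal to 1: 1 + r = 9/5.5 = 1.6364.
So the minimum matching rate is r = 1.6364 − 1 = 0.636.

0.636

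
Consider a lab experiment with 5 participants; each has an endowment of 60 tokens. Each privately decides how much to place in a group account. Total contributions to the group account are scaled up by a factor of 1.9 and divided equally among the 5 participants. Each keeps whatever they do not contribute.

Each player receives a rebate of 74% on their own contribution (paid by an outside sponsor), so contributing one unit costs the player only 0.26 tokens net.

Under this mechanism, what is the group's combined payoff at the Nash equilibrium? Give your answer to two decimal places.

Under the mechanism each unit contributed yields (1.9/5) / 0.26 = 1.4615 back to its contributor per unit of net cost, which exceeds 1, making full contribution the dominant choice for everyone.
At the Nash equilibrium everyone contributes 60. Group total payoff = 5 × (60 × 0.74 + 1.9 × 60) = 792.00.

792.00 tokens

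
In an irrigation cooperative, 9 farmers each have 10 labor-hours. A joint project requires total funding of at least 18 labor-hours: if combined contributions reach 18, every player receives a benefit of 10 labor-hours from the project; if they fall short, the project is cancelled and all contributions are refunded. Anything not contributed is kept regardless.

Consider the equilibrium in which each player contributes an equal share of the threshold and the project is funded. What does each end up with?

18 labor-hours

Equal share of the threshold: 18/9 = 2.
At this profile no one gains by cutting their contribution: any cut drops the total below 18, the project is cancelled, contributions are refunded, and the deviator ends with 10, which is less than 10 − 2 + 10 = 18. Contributing more than 2 just wastes the excess. So contributing exactly 2 is a best response.
Each player's payoff: 10 − 2 + 10 = 18.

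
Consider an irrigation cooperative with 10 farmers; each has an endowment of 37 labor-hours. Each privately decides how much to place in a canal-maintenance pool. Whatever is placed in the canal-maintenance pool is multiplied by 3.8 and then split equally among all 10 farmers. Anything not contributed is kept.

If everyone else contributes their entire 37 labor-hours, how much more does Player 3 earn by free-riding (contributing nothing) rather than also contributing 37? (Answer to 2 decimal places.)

22.94 labor-hours

Switching from a contribution of 37 to 0 lets Player 3 keep an extra 37 labor-hours, but lowers the canal-maintenance pool by 37, which costs Player 3 their own share of that drop: 3.8/10 × 37 = 14.06.
Net gain = 37 − 14.06 = 22.94. The private return per contributed unit (0.3800) is below 1, so free-riding is indeed the best response regardless of what the others do.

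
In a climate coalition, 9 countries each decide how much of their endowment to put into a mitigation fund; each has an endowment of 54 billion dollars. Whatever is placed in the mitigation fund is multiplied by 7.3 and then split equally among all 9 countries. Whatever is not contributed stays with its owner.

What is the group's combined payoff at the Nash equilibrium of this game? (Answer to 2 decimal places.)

Each contributed unit returns 7.3/9 = 0.8111 to its contributor — below 1 — so contributing 0 is dominant for every player. At the Nash equilibrium everyone keeps their 54, and the group total is 9 × 54 = 486.

486.00 billion dollars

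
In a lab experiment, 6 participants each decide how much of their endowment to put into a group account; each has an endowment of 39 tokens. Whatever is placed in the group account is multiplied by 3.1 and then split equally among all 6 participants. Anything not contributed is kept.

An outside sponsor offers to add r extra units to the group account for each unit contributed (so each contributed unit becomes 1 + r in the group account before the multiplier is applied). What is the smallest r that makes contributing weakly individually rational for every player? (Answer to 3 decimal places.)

With matching at rate r, one contributed unit becomes (1 + r) in the group account and returns 3.1 × (1 + r) / 6 to the contributor.
Setting this equal to 1: 1 + r = 6/3.1 = 1.9355.
So the minimum matching rate is r = 1.9355 − 1 = 0.935.

0.935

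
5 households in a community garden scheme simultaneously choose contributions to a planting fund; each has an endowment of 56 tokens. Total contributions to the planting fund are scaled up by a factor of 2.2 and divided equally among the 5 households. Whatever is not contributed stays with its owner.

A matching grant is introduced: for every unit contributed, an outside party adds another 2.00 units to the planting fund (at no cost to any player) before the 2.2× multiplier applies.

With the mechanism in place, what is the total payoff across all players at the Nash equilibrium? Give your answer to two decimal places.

Under the mechanism each unit contributed yields 2.2 × 3.00 / 5 = 1.3200 back to its contributor per unit of net cost, which exceeds 1, making full contribution the dominant choice for everyone.
At the Nash equilibrium everyone contributes 56. Group total payoff = 2.2 × 3.00 × 280 = 1848.00.

1848.00 tokens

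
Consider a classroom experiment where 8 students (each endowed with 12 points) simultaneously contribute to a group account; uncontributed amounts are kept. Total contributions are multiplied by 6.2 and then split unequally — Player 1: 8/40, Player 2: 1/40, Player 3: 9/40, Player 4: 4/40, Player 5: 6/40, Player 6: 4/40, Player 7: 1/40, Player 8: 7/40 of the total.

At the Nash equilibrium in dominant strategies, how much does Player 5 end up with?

A player with share s gets back 6.2·s per unit contributed, so full contribution is dominant for anyone with s > 1/6.2 = 0.1613 and zero contribution is dominant for anyone below.
Player 1, Player 3 and Player 8 are above the threshold, contributing 12 each; the remaining 5 contribute 0. Total contributed: 36.
Player 5 keeps 12 and receives 6.2 × 36 × 6/40 = 33.48 from the group account, for a payoff of 45.48.

45.48 points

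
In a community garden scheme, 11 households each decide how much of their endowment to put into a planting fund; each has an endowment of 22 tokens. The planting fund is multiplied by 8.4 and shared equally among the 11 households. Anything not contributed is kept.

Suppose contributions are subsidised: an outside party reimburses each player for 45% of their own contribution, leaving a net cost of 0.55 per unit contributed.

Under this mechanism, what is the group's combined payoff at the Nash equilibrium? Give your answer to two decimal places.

2141.70 tokens

With the mechanism, a contributed unit returns (8.4/11) / 0.55 = 1.3884 per unit of net cost to the contributor — now above 1 — so contributing fully is weakly dominant for every player.
At the Nash equilibrium everyone contributes 22. Group total payoff = 11 × (22 × 0.45 + 8.4 × 22) = 2141.70.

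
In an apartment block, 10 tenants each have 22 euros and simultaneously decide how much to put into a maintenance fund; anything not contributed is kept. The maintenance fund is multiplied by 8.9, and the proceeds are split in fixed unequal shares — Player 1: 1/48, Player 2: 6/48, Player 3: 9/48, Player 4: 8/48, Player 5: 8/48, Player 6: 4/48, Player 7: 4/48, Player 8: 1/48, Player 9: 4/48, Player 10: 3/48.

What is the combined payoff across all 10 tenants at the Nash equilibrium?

915.20 euros

For player j, contributing a unit is worthwhile iff 8.9 × (j's share) ≥ 1, i.e. iff j's share is at least 0.1124.
Player 2, Player 3, Player 4 and Player 5 clear that bar, contributing 22 each; the remaining 6 contribute 0. Total contributed: 88.
The maintenance fund pays out 8.9 × 88 = 783.20 in total (split across the unequal shares, but the aggregate is all that matters for the group sum).
The 6 free-riders keep 22 each, adding 132. Group total = 132 + 783.20 = 915.20.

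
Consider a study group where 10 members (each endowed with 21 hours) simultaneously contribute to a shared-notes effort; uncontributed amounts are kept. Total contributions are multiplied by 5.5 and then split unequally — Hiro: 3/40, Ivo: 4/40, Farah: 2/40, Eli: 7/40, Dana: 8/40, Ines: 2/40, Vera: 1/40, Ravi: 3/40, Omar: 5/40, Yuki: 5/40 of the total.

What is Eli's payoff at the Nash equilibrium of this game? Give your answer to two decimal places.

Each unit j contributes comes back to j as 5.5 × (j's share), so j prefers to contribute only if that share exceeds 1/5.5 = 0.1818; otherwise keeping the unit dominates.
The only share above 0.1818 is Dana's 8/40, contributing 21; the remaining 9 contribute 0. Total contributed: 21.
Eli keeps 21 and receives 5.5 × 21 × 7/40 = 20.21 from the shared-notes effort, for a payoff of 41.21.

41.21 hours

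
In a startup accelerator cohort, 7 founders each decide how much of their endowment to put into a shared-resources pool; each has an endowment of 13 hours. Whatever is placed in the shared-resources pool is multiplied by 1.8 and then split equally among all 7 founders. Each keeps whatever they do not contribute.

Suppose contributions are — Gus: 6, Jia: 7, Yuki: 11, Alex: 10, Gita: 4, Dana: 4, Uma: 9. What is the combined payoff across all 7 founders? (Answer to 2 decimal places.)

Total contributed: 6 + 7 + 11 + 10 + 4 + 4 + 9 = 51; total kept: 7 × 13 − 51 = 40.
The shared-resources pool pays out 1.8 × 51 = 91.80 in aggregate.
Group total = 40 + 91.80 = 131.80.

131.80 hours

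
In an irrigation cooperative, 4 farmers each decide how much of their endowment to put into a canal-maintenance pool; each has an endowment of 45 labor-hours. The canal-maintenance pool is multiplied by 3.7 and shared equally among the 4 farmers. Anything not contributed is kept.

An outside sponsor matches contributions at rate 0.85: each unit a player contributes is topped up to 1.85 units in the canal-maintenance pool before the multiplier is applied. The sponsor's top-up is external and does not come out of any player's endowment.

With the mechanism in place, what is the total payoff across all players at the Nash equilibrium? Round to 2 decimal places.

1232.10 labor-hours

With the mechanism, a contributed unit returns 3.7 × 1.85 / 4 = 1.7113 per unit of net cost to the contributor — now above 1 — so contributing fully is weakly dominant for every player.
So the Nash equilibrium is full contribution by all 4; the group earns 3.7 × 1.85 × 180 = 1232.10.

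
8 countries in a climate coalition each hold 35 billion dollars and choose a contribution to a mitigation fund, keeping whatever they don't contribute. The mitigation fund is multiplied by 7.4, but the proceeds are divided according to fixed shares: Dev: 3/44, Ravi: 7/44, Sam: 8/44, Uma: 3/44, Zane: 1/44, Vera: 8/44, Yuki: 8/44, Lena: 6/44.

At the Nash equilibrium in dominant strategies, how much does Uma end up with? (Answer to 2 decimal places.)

Player j's private return per contributed unit is 7.4 × (j's share). Contributing is weakly dominant for j when that share is at least 1/7.4 = 0.1351, and contributing 0 is dominant otherwise.
Ravi, Sam, Vera, Yuki and Lena clear that bar, contributing 35 each; the remaining 3 contribute 0. Total contributed: 175.
Uma keeps 35 and receives 7.4 × 175 × 3/44 = 88.30 from the mitigation fund, for a payoff of 123.30.

123.30 billion dollars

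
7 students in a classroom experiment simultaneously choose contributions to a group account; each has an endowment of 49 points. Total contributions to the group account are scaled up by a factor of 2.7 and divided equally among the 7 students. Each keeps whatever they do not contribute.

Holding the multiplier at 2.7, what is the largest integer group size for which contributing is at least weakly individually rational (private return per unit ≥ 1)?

2

Private return per unit is 2.7/(group size), which is ≥ 1 whenever the group size is ≤ 2.7.
The largest such integer is 2.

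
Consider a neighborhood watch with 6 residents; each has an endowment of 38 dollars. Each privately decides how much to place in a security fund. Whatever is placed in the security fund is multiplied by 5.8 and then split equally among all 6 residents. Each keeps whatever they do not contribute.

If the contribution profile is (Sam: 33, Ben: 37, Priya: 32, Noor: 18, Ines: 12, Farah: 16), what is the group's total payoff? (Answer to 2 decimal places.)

Total contributed: 33 + 37 + 32 + 18 + 12 + 16 = 148; total kept: 6 × 38 − 148 = 80.
The security fund pays out 5.8 × 148 = 858.40 in aggregate.
Group total = 80 + 858.40 = 938.40.

938.40 dollars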